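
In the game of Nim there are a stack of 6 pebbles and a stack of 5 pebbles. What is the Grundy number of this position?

3

Compute the nim-sum pairwise:
6 XOR 5 = 3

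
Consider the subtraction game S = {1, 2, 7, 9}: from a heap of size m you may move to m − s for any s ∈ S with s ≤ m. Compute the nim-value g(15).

1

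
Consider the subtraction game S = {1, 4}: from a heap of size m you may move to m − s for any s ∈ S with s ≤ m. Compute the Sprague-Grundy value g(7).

0

Compute g(0), g(1), … for moves {1, 4}:
g(0) = mex{} = 0
g(1) = mex{0} = 1
g(2) = mex{1} = 0
g(3) = mex{0} = 1
g(4) = mex{0,1} = 2
g(5) = mex{1,2} = 0
g(6) = mex{0} = 1
g(7) = mex{1} = 0
So g(7) = 0.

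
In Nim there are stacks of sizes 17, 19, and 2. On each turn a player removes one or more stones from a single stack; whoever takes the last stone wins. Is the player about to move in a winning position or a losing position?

Compute the nim-sum pairwise:
17 ^ 19 = 2
2 ^ 2 = 0
The nim-sum is 0, so this is a P-position: the player to move is in a losing position under optimal play.

Losing position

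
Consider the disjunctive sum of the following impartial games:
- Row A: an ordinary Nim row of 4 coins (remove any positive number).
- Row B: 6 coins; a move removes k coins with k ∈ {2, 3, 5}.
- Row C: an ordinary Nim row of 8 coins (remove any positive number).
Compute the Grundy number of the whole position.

15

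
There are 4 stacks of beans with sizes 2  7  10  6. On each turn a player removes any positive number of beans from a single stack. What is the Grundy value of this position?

9

Compute the nim-sum pairwise:
2 XOR 7 = 5
5 XOR 10 = 15
15 XOR 6 = 9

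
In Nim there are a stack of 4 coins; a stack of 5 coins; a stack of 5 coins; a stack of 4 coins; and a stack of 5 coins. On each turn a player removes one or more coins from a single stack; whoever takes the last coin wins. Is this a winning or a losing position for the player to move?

Compute the nim-sum pairwise:
4 ^ 5 = 1
1 ^ 5 = 4
4 ^ 4 = 0
0 ^ 5 = 5
The nim-sum is 5 ≠ 0, so this is an N-position: the player to move can win.

Winning position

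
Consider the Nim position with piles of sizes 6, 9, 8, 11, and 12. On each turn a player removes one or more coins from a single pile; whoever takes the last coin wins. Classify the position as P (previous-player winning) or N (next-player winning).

P-position

Bitwise XOR of the heap sizes:
  0110  (6)
  1001  (9)
  1000  (8)
  1011  (11)
  1100  (12)
  ----
  0000  (0)
The nim-sum is 0, so this is a P-position: the player to move is in a losing position under optimal play.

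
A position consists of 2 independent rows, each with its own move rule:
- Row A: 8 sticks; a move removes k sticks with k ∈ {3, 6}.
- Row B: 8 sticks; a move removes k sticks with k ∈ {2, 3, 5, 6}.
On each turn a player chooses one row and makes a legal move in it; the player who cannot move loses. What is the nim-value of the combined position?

Grundy values for row A (subtraction set {3, 6}):
k:     0  1  2  3  4  5  6  7  8
g(k):  0  0  0  1  1  1  2  2  2
So g(8) = 2.
Build the Grundy sequence for row B with g(k) = mex{g(k−s) : s ∈ {2, 3, 5, 6}, s ≤ k}:
g(0) = mex{} = 0
g(1) = mex{} = 0
g(2) = mex{0} = 1
g(3) = mex{0} = 1
g(4) = mex{0,1} = 2
g(5) = mex{0,1} = 2
g(6) = mex{0,1,2} = 3
g(7) = mex{0,1,2} = 3
g(8) = mex{1,2,3} = 0
So g(8) = 0.
By the Sprague-Grundy theorem, the Grundy value of a sum of independent games is the XOR of the component values.
Combined value = 2 ⊕ 0 = 2.

2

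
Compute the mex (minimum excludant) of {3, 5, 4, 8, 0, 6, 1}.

2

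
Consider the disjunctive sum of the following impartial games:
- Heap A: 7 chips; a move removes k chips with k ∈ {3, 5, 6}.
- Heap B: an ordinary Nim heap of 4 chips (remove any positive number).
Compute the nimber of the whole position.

6

Build the Grundy sequence for heap A with g(k) = mex{g(k−s) : s ∈ {3, 5, 6}, s ≤ k}:
g(0) = mex{} = 0
g(1) = mex{} = 0
g(2) = mex{} = 0
g(3) = mex{0} = 1
g(4) = mex{0} = 1
g(5) = mex{0} = 1
g(6) = mex{0,1} = 2
g(7) = mex{0,1} = 2
So g(7) = 2.
Heap B is a plain Nim heap of size 4, so its Grundy value is 4.
By the Sprague-Grundy theorem, the Grundy value of a sum of independent games is the XOR of the component values.
Combined value = 2 XOR 4 = 6.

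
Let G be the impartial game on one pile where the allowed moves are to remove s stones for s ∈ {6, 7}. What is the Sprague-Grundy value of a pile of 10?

Build the Grundy sequence with g(k) = mex{g(k−s) : s ∈ {6, 7}, s ≤ k}:
k:     0  1  2  3  4  5  6  7  8  9 10
g(k):  0  0  0  0  0  0  1  1  1  1  1
So g(10) = 1.

1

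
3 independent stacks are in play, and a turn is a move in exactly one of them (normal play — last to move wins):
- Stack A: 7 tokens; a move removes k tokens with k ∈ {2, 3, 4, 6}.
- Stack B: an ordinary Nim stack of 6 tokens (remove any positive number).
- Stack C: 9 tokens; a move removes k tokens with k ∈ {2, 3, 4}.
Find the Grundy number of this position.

4

Build the Grundy sequence for stack A with g(k) = mex{g(k−s) : s ∈ {2, 3, 4, 6}, s ≤ k}:
k:     0  1  2  3  4  5  6  7
g(k):  0  0  1  1  2  2  3  3
So g(7) = 3.
Stack B is a plain Nim stack of size 6, so its Grundy value is 6.
For stack C, compute g(0), g(1), … with moves {2, 3, 4}:
g(0) = mex{} = 0
g(1) = mex{} = 0
g(2) = mex{0} = 1
g(3) = mex{0} = 1
g(4) = mex{0,1} = 2
g(5) = mex{0,1} = 2
g(6) = mex{1,2} = 0
g(7) = mex{1,2} = 0
g(8) = mex{0,2} = 1
g(9) = mex{0,2} = 1
So g(9) = 1.
The value of a disjunctive sum is the nim-sum of the parts.
Combined value = 3 XOR 6 XOR 1 = 4.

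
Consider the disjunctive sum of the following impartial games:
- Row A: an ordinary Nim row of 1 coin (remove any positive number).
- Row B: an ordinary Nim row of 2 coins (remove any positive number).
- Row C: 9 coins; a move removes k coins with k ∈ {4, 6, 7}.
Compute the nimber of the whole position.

1

Row A is a plain Nim row of size 1, so its Grundy value is 1.
Row B is a plain Nim row of size 2, so its Grundy value is 2.
Build the Grundy sequence for row C with g(k) = mex{g(k−s) : s ∈ {4, 6, 7}, s ≤ k}:
g(0) = mex{} = 0
g(1) = mex{} = 0
g(2) = mex{} = 0
g(3) = mex{} = 0
g(4) = mex{0} = 1
g(5) = mex{0} = 1
g(6) = mex{0} = 1
g(7) = mex{0} = 1
g(8) = mex{0,1} = 2
g(9) = mex{0,1} = 2
So g(9) = 2.
The value of a disjunctive sum is the nim-sum of the parts.
Combined value = 1 ⊕ 2 ⊕ 2 = 1.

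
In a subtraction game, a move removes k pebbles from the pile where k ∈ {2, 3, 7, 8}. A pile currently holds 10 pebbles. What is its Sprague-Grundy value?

0

Build the Grundy sequence with g(k) = mex{g(k−s) : s ∈ {2, 3, 7, 8}, s ≤ k}:
k:     0  1  2  3  4  5  6  7  8  9 10
g(k):  0  0  1  1  2  0  0  1  1  2  0
So g(10) = 0.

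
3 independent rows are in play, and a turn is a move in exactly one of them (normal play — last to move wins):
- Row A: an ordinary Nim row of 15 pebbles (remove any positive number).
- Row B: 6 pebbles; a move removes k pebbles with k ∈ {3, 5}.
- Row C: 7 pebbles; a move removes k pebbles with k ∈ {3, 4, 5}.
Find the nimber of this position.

15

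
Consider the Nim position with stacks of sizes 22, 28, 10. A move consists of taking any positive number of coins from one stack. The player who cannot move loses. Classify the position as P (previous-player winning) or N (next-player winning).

P-position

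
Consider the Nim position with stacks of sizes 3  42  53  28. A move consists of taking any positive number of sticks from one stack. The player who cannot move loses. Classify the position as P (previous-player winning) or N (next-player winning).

Compute the nim-sum pairwise:
3 XOR 42 = 41
41 XOR 53 = 28
28 XOR 28 = 0
The nim-sum is 0, so this is a P-position: the player to move is in a losing position under optimal play.

P-position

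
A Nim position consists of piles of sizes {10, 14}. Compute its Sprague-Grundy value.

In binary:
  1010  (10)
  1110  (14)
  ----
  0100  (4)

4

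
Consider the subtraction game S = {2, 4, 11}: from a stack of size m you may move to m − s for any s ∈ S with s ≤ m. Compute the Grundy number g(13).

0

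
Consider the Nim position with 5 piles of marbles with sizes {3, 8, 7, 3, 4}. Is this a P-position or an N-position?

In binary:
  0011  (3)
  1000  (8)
  0111  (7)
  0011  (3)
  0100  (4)
  ----
  1011  (11)
The nim-sum is 11 ≠ 0, so this is an N-position: the player to move can win.

N-position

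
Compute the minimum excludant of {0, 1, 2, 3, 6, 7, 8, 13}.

4

The values 0, 1, 2, 3 are all present; 4 is the first non-negative integer missing from the set.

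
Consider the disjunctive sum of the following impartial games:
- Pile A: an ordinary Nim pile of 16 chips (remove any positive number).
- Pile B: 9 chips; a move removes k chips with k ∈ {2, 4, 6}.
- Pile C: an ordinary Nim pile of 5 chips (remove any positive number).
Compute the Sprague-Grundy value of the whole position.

21

Pile A is a plain Nim pile of size 16, so its Grundy value is 16.
Grundy values for pile B (subtraction set {2, 4, 6}):
k:     0  1  2  3  4  5  6  7  8  9
g(k):  0  0  1  1  2  2  3  3  0  0
So g(9) = 0.
Pile C is a plain Nim pile of size 5, so its Grundy value is 5.
The value of a disjunctive sum is the nim-sum of the parts.
Combined value = 16 XOR 0 XOR 5 = 21.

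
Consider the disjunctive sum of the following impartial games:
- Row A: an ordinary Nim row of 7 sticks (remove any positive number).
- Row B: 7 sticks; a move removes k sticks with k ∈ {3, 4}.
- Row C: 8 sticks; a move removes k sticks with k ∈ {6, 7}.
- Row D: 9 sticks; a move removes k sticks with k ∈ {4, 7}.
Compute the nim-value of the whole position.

4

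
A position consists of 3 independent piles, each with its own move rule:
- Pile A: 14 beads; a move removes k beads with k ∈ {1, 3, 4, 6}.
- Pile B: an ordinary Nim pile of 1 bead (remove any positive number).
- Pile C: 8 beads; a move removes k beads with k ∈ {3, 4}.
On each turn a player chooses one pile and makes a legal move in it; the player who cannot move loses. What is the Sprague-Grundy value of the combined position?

1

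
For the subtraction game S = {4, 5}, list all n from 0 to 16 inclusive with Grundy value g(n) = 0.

0, 1, 2, 3, 9, 10, 11, 12

Build the Grundy sequence with g(k) = mex{g(k−s) : s ∈ {4, 5}, s ≤ k}:
k:     0  1  2  3  4  5  6  7  8  9 10 11 12 13 14 15 16
g(k):  0  0  0  0  1  1  1  1  2  0  0  0  0  1  1  1  1
The P-positions (g = 0) in 0..16 are 0, 1, 2, 3, 9, 10, 11, 12.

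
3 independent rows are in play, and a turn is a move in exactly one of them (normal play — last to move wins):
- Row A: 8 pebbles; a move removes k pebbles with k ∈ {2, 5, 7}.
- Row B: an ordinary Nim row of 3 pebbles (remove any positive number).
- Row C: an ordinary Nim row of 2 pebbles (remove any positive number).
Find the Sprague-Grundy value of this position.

3

Build the Grundy sequence for row A with g(k) = mex{g(k−s) : s ∈ {2, 5, 7}, s ≤ k}:
k:     0  1  2  3  4  5  6  7  8
g(k):  0  0  1  1  0  2  1  3  2
So g(8) = 2.
Row B is a plain Nim row of size 3, so its Grundy value is 3.
Row C is a plain Nim row of size 2, so its Grundy value is 2.
The value of a disjunctive sum is the nim-sum of the parts.
Combined value = 2 ⊕ 3 ⊕ 2 = 3.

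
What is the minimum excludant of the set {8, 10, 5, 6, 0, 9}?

1

0 is in the set but 1 is not, so the mex is 1.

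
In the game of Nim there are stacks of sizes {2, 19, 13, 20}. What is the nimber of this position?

8

Nim-sum: 2 ^ 19 ^ 13 ^ 20 = 8.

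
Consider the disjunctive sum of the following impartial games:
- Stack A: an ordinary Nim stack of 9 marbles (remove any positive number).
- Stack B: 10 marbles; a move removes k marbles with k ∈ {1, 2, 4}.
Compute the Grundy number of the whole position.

8

Stack A is a plain Nim stack of size 9, so its Grundy value is 9.
For stack B, compute g(0), g(1), … with moves {1, 2, 4}:
k:     0  1  2  3  4  5  6  7  8  9 10
g(k):  0  1  2  0  1  2  0  1  2  0  1
So g(10) = 1.
By the Sprague-Grundy theorem, the Grundy value of a sum of independent games is the XOR of the component values.
Combined value = 9 ⊕ 1 = 8.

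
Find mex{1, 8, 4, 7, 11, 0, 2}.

3

The values 0, 1, 2 are all present; 3 is the first non-negative integer missing from the set.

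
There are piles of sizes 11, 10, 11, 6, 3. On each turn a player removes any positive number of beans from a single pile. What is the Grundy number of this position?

15

Compute the nim-sum pairwise:
11 ⊕ 10 = 1
1 ⊕ 11 = 10
10 ⊕ 6 = 12
12 ⊕ 3 = 15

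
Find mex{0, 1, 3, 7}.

The values 0, 1 are all present; 2 is the first non-negative integer missing from the set.

2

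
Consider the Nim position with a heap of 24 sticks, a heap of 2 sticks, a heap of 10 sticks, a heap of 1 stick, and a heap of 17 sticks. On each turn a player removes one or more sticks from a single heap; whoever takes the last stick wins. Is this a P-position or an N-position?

In binary:
  11000  (24)
  00010  (2)
  01010  (10)
  00001  (1)
  10001  (17)
  -----
  00000  (0)
The nim-sum is 0, so this is a P-position: the player to move is in a losing position under optimal play.

P-position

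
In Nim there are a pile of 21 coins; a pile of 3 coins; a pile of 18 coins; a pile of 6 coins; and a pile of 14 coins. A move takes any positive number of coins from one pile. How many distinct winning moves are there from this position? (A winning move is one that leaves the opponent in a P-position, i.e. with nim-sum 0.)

1

In binary:
  10101  (21)
  00011  (3)
  10010  (18)
  00110  (6)
  01110  (14)
  -----
  01100  (12)
The overall nim-sum is X = 12. A pile of size p has a winning move iff p XOR X < p (reduce it to p XOR X).
  21: 21 XOR 12 = 25 ≥ 21 — no move.
  3: 3 XOR 12 = 15 ≥ 3 — no move.
  18: 18 XOR 12 = 30 ≥ 18 — no move.
  6: 6 XOR 12 = 10 ≥ 6 — no move.
  14: 14 XOR 12 = 2 < 14 — winning move (to 2).
That gives 1 winning move.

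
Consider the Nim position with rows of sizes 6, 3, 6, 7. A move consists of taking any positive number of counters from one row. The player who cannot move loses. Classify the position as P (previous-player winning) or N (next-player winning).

N-position

Nim-sum: 6 XOR 3 XOR 6 XOR 7 = 4.
The nim-sum is 4 ≠ 0, so this is an N-position: the player to move can win.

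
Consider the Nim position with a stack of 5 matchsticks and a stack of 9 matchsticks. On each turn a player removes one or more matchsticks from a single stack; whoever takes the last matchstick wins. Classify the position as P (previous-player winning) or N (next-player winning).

Nim-sum: 5 ^ 9 = 12.
The nim-sum is 12 ≠ 0, so this is an N-position: the player to move can win.

N-position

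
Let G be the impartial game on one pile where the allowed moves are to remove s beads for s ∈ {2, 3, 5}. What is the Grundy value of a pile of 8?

Grundy values for subtraction set {2, 3, 5}:
g(0) = mex{} = 0
g(1) = mex{} = 0
g(2) = mex{0} = 1
g(3) = mex{0} = 1
g(4) = mex{0,1} = 2
g(5) = mex{0,1} = 2
g(6) = mex{0,1,2} = 3
g(7) = mex{1,2} = 0
g(8) = mex{1,2,3} = 0
So g(8) = 0.

0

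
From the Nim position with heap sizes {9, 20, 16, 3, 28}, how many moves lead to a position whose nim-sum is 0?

Bitwise XOR of the heap sizes:
  01001  (9)
  10100  (20)
  10000  (16)
  00011  (3)
  11100  (28)
  -----
  10010  (18)
The overall nim-sum is X = 18. A heap of size p has a winning move iff p XOR X < p (reduce it to p XOR X).
  9: 9 XOR 18 = 27 ≥ 9 — no move.
  20: 20 XOR 18 = 6 < 20 — winning move (to 6).
  16: 16 XOR 18 = 2 < 16 — winning move (to 2).
  3: 3 XOR 18 = 17 ≥ 3 — no move.
  28: 28 XOR 18 = 14 < 28 — winning move (to 14).
That gives 3 winning moves.

3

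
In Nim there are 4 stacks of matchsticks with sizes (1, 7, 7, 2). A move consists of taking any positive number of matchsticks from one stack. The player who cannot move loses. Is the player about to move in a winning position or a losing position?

Winning position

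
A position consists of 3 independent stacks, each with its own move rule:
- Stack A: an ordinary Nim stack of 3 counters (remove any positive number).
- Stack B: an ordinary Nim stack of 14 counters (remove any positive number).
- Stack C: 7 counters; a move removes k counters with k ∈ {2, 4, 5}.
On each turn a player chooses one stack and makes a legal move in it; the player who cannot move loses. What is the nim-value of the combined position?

Stack A is a plain Nim stack of size 3, so its Grundy value is 3.
Stack B is a plain Nim stack of size 14, so its Grundy value is 14.
Build the Grundy sequence for stack C with g(k) = mex{g(k−s) : s ∈ {2, 4, 5}, s ≤ k}:
g(0) = mex{} = 0
g(1) = mex{} = 0
g(2) = mex{0} = 1
g(3) = mex{0} = 1
g(4) = mex{0,1} = 2
g(5) = mex{0,1} = 2
g(6) = mex{0,1,2} = 3
g(7) = mex{1,2} = 0
So g(7) = 0.
By the Sprague-Grundy theorem, the Grundy value of a sum of independent games is the XOR of the component values.
Combined value = 3 ⊕ 14 ⊕ 0 = 13.

13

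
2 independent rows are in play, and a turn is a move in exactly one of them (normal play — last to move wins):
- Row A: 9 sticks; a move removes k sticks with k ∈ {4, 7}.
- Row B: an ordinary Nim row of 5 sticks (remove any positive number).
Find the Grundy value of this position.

7

Build the Grundy sequence for row A with g(k) = mex{g(k−s) : s ∈ {4, 7}, s ≤ k}:
k:     0  1  2  3  4  5  6  7  8  9
g(k):  0  0  0  0  1  1  1  1  2  2
So g(9) = 2.
Row B is a plain Nim row of size 5, so its Grundy value is 5.
The value of a disjunctive sum is the nim-sum of the parts.
Combined value = 2 ⊕ 5 = 7.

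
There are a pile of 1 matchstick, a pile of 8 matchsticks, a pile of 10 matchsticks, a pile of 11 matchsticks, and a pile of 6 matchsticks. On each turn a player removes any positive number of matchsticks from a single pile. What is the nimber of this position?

14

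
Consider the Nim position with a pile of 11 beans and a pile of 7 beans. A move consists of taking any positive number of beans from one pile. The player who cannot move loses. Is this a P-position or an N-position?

In binary:
  1011  (11)
  0111  (7)
  ----
  1100  (12)
The nim-sum is 12 ≠ 0, so this is an N-position: the player to move can win.

N-position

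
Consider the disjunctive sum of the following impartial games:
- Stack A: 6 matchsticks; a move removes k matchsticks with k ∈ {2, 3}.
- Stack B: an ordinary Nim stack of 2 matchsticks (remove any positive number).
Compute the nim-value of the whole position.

Build the Grundy sequence for stack A with g(k) = mex{g(k−s) : s ∈ {2, 3}, s ≤ k}:
k:     0  1  2  3  4  5  6
g(k):  0  0  1  1  2  0  0
So g(6) = 0.
Stack B is a plain Nim stack of size 2, so its Grundy value is 2.
By the Sprague-Grundy theorem, the Grundy value of a sum of independent games is the XOR of the component values.
Combined value = 0 XOR 2 = 2.

2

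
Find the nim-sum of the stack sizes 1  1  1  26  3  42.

Nim-sum: 1 ^ 1 ^ 1 ^ 26 ^ 3 ^ 42 = 50.

50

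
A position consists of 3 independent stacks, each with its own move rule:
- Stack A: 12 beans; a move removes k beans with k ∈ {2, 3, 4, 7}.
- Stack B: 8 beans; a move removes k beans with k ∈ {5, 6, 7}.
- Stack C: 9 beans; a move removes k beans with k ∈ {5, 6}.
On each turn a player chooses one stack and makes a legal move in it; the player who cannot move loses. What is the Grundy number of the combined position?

0

Build the Grundy sequence for stack A with g(k) = mex{g(k−s) : s ∈ {2, 3, 4, 7}, s ≤ k}:
g(0) = mex{} = 0
g(1) = mex{} = 0
g(2) = mex{0} = 1
g(3) = mex{0} = 1
g(4) = mex{0,1} = 2
g(5) = mex{0,1} = 2
g(6) = mex{1,2} = 0
g(7) = mex{0,1,2} = 3
g(8) = mex{0,2} = 1
g(9) = mex{0,1,2,3} = 4
g(10) = mex{0,1,3} = 2
g(11) = mex{1,2,3,4} = 0
g(12) = mex{1,2,4} = 0
So g(12) = 0.
For stack B, compute g(0), g(1), … with moves {5, 6, 7}:
g(0) = mex{} = 0
g(1) = mex{} = 0
g(2) = mex{} = 0
g(3) = mex{} = 0
g(4) = mex{} = 0
g(5) = mex{0} = 1
g(6) = mex{0} = 1
g(7) = mex{0} = 1
g(8) = mex{0} = 1
So g(8) = 1.
Build the Grundy sequence for stack C with g(k) = mex{g(k−s) : s ∈ {5, 6}, s ≤ k}:
k:     0  1  2  3  4  5  6  7  8  9
g(k):  0  0  0  0  0  1  1  1  1  1
So g(9) = 1.
The value of a disjunctive sum is the nim-sum of the parts.
Combined value = 0 XOR 1 XOR 1 = 0.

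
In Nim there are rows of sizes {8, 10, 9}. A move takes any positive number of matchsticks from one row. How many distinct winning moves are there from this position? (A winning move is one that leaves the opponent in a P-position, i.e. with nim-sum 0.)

Nim-sum: 8 ⊕ 10 ⊕ 9 = 11.
The overall nim-sum is X = 11. A row of size p has a winning move iff p XOR X < p (reduce it to p XOR X).
  8: 8 XOR 11 = 3 < 8 — winning move (to 3).
  10: 10 XOR 11 = 1 < 10 — winning move (to 1).
  9: 9 XOR 11 = 2 < 9 — winning move (to 2).
That gives 3 winning moves.

3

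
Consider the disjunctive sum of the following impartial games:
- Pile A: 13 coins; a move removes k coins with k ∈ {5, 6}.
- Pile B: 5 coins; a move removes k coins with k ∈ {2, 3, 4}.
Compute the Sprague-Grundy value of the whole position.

2

Build the Grundy sequence for pile A with g(k) = mex{g(k−s) : s ∈ {5, 6}, s ≤ k}:
k:     0  1  2  3  4  5  6  7  8  9 10 11 12 13
g(k):  0  0  0  0  0  1  1  1  1  1  2  0  0  0
So g(13) = 0.
For pile B, compute g(0), g(1), … with moves {2, 3, 4}:
k:     0  1  2  3  4  5
g(k):  0  0  1  1  2  2
So g(5) = 2.
The value of a disjunctive sum is the nim-sum of the parts.
Combined value = 0 XOR 2 = 2.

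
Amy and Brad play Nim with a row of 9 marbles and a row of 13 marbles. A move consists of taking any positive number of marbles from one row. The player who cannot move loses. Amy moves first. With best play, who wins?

Amy wins

Compute the nim-sum pairwise:
9 ^ 13 = 4
The nim-sum is 4 ≠ 0, so this is an N-position: the player to move can win; Amy has a winning move.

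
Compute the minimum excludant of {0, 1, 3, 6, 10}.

The values 0, 1 are all present; 2 is the first non-negative integer missing from the set.

2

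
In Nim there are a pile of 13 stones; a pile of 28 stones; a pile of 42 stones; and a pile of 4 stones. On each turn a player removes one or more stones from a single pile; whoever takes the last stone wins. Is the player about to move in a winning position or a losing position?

Nim-sum: 13 XOR 28 XOR 42 XOR 4 = 63.
The nim-sum is 63 ≠ 0, so this is an N-position: the player to move can win.

Winning position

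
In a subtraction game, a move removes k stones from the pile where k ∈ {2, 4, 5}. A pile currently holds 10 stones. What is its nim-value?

1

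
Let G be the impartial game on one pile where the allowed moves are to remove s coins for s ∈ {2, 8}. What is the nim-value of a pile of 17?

1

Grundy values for subtraction set {2, 8}:
k:     0  1  2  3  4  5  6  7  8  9 10 11 12 13 14 15 16 17
g(k):  0  0  1  1  0  0  1  1  2  2  0  0  1  1  0  0  1  1
So g(17) = 1.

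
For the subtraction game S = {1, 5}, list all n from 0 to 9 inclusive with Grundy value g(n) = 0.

0, 2, 4, 6, 8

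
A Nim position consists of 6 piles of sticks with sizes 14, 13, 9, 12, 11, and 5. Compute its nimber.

8

Nim-sum: 14 XOR 13 XOR 9 XOR 12 XOR 11 XOR 5 = 8.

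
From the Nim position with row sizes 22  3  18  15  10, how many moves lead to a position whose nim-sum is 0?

5

In binary:
  10110  (22)
  00011  (3)
  10010  (18)
  01111  (15)
  01010  (10)
  -----
  00010  (2)
The overall nim-sum is X = 2. A row of size p has a winning move iff p XOR X < p (reduce it to p XOR X).
  22: 22 XOR 2 = 20 < 22 — winning move (to 20).
  3: 3 XOR 2 = 1 < 3 — winning move (to 1).
  18: 18 XOR 2 = 16 < 18 — winning move (to 16).
  15: 15 XOR 2 = 13 < 15 — winning move (to 13).
  10: 10 XOR 2 = 8 < 10 — winning move (to 8).
That gives 5 winning moves.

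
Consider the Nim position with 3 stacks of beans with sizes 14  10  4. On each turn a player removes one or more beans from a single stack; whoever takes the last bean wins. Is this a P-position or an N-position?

P-position

Nim-sum: 14 ⊕ 10 ⊕ 4 = 0.
The nim-sum is 0, so this is a P-position: the player to move is in a losing position under optimal play.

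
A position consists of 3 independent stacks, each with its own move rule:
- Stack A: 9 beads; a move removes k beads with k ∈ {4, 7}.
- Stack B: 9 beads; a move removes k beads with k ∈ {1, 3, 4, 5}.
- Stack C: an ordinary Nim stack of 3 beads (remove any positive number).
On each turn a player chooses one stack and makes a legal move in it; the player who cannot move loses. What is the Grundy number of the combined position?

0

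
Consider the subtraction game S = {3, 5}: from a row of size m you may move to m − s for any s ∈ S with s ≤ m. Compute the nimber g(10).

0

Compute g(0), g(1), … for moves {3, 5}:
g(0) = mex{} = 0
g(1) = mex{} = 0
g(2) = mex{} = 0
g(3) = mex{0} = 1
g(4) = mex{0} = 1
g(5) = mex{0} = 1
g(6) = mex{0,1} = 2
g(7) = mex{0,1} = 2
g(8) = mex{1} = 0
g(9) = mex{1,2} = 0
g(10) = mex{1,2} = 0
So g(10) = 0.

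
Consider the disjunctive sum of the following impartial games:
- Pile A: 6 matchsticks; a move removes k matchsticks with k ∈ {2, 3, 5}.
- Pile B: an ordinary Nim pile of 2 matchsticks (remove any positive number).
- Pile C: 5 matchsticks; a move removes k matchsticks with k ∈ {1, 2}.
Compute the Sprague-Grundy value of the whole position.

For pile A, compute g(0), g(1), … with moves {2, 3, 5}:
g(0) = mex{} = 0
g(1) = mex{} = 0
g(2) = mex{0} = 1
g(3) = mex{0} = 1
g(4) = mex{0,1} = 2
g(5) = mex{0,1} = 2
g(6) = mex{0,1,2} = 3
So g(6) = 3.
Pile B is a plain Nim pile of size 2, so its Grundy value is 2.
Build the Grundy sequence for pile C with g(k) = mex{g(k−s) : s ∈ {1, 2}, s ≤ k}:
k:     0  1  2  3  4  5
g(k):  0  1  2  0  1  2
So g(5) = 2.
The value of a disjunctive sum is the nim-sum of the parts.
Combined value = 3 ⊕ 2 ⊕ 2 = 3.

3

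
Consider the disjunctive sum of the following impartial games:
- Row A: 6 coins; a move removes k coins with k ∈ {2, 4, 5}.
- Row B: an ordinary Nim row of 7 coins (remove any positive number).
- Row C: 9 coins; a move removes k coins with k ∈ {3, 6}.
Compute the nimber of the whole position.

4

Grundy values for row A (subtraction set {2, 4, 5}):
k:     0  1  2  3  4  5  6
g(k):  0  0  1  1  2  2  3
So g(6) = 3.
Row B is a plain Nim row of size 7, so its Grundy value is 7.
Grundy values for row C (subtraction set {3, 6}):
g(0) = mex{} = 0
g(1) = mex{} = 0
g(2) = mex{} = 0
g(3) = mex{0} = 1
g(4) = mex{0} = 1
g(5) = mex{0} = 1
g(6) = mex{0,1} = 2
g(7) = mex{0,1} = 2
g(8) = mex{0,1} = 2
g(9) = mex{1,2} = 0
So g(9) = 0.
By the Sprague-Grundy theorem, the Grundy value of a sum of independent games is the XOR of the component values.
Combined value = 3 XOR 7 XOR 0 = 4.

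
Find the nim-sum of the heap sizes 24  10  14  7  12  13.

26

Compute the nim-sum pairwise:
24 XOR 10 = 18
18 XOR 14 = 28
28 XOR 7 = 27
27 XOR 12 = 23
23 XOR 13 = 26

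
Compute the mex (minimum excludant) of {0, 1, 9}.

2

The values 0, 1 are all present; 2 is the first non-negative integer missing from the set.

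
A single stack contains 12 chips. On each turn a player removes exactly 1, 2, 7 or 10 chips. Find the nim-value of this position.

Build the Grundy sequence with g(k) = mex{g(k−s) : s ∈ {1, 2, 7, 10}, s ≤ k}:
g(0) = mex{} = 0
g(1) = mex{0} = 1
g(2) = mex{0,1} = 2
g(3) = mex{1,2} = 0
g(4) = mex{0,2} = 1
g(5) = mex{0,1} = 2
g(6) = mex{1,2} = 0
g(7) = mex{0,2} = 1
g(8) = mex{0,1} = 2
g(9) = mex{1,2} = 0
g(10) = mex{0,2} = 1
g(11) = mex{0,1} = 2
g(12) = mex{1,2} = 0
So g(12) = 0.

0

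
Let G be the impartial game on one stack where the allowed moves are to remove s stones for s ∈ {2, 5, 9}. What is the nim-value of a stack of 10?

1

Compute g(0), g(1), … for moves {2, 5, 9}:
k:     0  1  2  3  4  5  6  7  8  9 10
g(k):  0  0  1  1  0  2  1  0  0  1  1
So g(10) = 1.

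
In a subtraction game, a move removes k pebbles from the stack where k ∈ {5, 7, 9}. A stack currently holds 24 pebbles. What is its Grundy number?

2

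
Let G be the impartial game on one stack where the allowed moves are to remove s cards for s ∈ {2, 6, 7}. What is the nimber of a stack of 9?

0

Build the Grundy sequence with g(k) = mex{g(k−s) : s ∈ {2, 6, 7}, s ≤ k}:
g(0) = mex{} = 0
g(1) = mex{} = 0
g(2) = mex{0} = 1
g(3) = mex{0} = 1
g(4) = mex{1} = 0
g(5) = mex{1} = 0
g(6) = mex{0} = 1
g(7) = mex{0} = 1
g(8) = mex{0,1} = 2
g(9) = mex{1} = 0
So g(9) = 0.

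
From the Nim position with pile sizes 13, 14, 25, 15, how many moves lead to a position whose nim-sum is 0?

1

In binary:
  01101  (13)
  01110  (14)
  11001  (25)
  01111  (15)
  -----
  10101  (21)
The overall nim-sum is X = 21. A pile of size p has a winning move iff p XOR X < p (reduce it to p XOR X).
  13: 13 XOR 21 = 24 ≥ 13 — no move.
  14: 14 XOR 21 = 27 ≥ 14 — no move.
  25: 25 XOR 21 = 12 < 25 — winning move (to 12).
  15: 15 XOR 21 = 26 ≥ 15 — no move.
That gives 1 winning move.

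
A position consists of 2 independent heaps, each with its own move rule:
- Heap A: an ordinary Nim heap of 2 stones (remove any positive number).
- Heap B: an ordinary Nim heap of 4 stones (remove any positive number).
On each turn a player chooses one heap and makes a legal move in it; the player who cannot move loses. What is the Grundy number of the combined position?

6

Heap A is a plain Nim heap of size 2, so its Grundy value is 2.
Heap B is a plain Nim heap of size 4, so its Grundy value is 4.
By the Sprague-Grundy theorem, the Grundy value of a sum of independent games is the XOR of the component values.
Combined value = 2 XOR 4 = 6.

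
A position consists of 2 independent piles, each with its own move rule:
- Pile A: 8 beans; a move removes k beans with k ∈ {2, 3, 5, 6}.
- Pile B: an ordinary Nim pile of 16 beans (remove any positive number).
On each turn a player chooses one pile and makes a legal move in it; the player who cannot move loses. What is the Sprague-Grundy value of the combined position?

For pile A, compute g(0), g(1), … with moves {2, 3, 5, 6}:
k:     0  1  2  3  4  5  6  7  8
g(k):  0  0  1  1  2  2  3  3  0
So g(8) = 0.
Pile B is a plain Nim pile of size 16, so its Grundy value is 16.
By the Sprague-Grundy theorem, the Grundy value of a sum of independent games is the XOR of the component values.
Combined value = 0 ⊕ 16 = 16.

16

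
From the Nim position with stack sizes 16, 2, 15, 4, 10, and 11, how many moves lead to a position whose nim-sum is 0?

1

Compute the nim-sum pairwise:
16 XOR 2 = 18
18 XOR 15 = 29
29 XOR 4 = 25
25 XOR 10 = 19
19 XOR 11 = 24
The overall nim-sum is X = 24. A stack of size p has a winning move iff p XOR X < p (reduce it to p XOR X).
  16: 16 XOR 24 = 8 < 16 — winning move (to 8).
  2: 2 XOR 24 = 26 ≥ 2 — no move.
  15: 15 XOR 24 = 23 ≥ 15 — no move.
  4: 4 XOR 24 = 28 ≥ 4 — no move.
  10: 10 XOR 24 = 18 ≥ 10 — no move.
  11: 11 XOR 24 = 19 ≥ 11 — no move.
That gives 1 winning move.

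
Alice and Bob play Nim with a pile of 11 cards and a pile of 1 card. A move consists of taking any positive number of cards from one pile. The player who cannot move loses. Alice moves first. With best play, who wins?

Nim-sum: 11 ⊕ 1 = 10.
The nim-sum is 10 ≠ 0, so this is an N-position: the player to move can win; Alice has a winning move.

Alice wins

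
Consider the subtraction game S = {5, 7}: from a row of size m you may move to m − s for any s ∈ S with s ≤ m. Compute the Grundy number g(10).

2

Grundy values for subtraction set {5, 7}:
g(0) = mex{} = 0
g(1) = mex{} = 0
g(2) = mex{} = 0
g(3) = mex{} = 0
g(4) = mex{} = 0
g(5) = mex{0} = 1
g(6) = mex{0} = 1
g(7) = mex{0} = 1
g(8) = mex{0} = 1
g(9) = mex{0} = 1
g(10) = mex{0,1} = 2
So g(10) = 2.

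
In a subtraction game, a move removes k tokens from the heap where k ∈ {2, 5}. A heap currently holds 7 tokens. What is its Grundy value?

Compute g(0), g(1), … for moves {2, 5}:
g(0) = mex{} = 0
g(1) = mex{} = 0
g(2) = mex{0} = 1
g(3) = mex{0} = 1
g(4) = mex{1} = 0
g(5) = mex{0,1} = 2
g(6) = mex{0} = 1
g(7) = mex{1,2} = 0
So g(7) = 0.

0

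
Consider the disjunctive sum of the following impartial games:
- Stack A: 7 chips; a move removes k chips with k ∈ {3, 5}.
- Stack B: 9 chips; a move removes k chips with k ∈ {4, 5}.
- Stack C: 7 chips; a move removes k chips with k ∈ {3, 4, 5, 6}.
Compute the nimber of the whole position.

0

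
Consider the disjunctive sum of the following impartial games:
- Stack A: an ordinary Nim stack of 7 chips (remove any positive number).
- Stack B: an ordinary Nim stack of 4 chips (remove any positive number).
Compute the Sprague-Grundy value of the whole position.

3

Stack A is a plain Nim stack of size 7, so its Grundy value is 7.
Stack B is a plain Nim stack of size 4, so its Grundy value is 4.
The value of a disjunctive sum is the nim-sum of the parts.
Combined value = 7 XOR 4 = 3.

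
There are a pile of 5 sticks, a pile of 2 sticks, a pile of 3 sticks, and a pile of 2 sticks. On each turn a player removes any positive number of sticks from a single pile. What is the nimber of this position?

6

Compute the nim-sum pairwise:
5 XOR 2 = 7
7 XOR 3 = 4
4 XOR 2 = 6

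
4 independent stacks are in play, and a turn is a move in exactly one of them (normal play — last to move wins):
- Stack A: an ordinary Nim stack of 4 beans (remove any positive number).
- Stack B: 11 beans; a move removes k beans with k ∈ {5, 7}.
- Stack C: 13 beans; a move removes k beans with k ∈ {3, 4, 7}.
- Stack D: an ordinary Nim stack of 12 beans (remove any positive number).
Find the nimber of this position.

Stack A is a plain Nim stack of size 4, so its Grundy value is 4.
Build the Grundy sequence for stack B with g(k) = mex{g(k−s) : s ∈ {5, 7}, s ≤ k}:
k:     0  1  2  3  4  5  6  7  8  9 10 11
g(k):  0  0  0  0  0  1  1  1  1  1  2  2
So g(11) = 2.
Build the Grundy sequence for stack C with g(k) = mex{g(k−s) : s ∈ {3, 4, 7}, s ≤ k}:
k:     0  1  2  3  4  5  6  7  8  9 10 11 12 13
g(k):  0  0  0  1  1  1  2  2  2  3  0  0  0  1
So g(13) = 1.
Stack D is a plain Nim stack of size 12, so its Grundy value is 12.
The value of a disjunctive sum is the nim-sum of the parts.
Combined value = 4 XOR 2 XOR 1 XOR 12 = 11.

11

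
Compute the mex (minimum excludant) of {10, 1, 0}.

2

The values 0, 1 are all present; 2 is the first non-negative integer missing from the set.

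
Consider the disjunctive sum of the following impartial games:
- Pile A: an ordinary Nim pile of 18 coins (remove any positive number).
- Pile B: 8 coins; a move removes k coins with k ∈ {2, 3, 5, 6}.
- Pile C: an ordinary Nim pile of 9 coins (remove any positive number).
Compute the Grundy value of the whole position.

27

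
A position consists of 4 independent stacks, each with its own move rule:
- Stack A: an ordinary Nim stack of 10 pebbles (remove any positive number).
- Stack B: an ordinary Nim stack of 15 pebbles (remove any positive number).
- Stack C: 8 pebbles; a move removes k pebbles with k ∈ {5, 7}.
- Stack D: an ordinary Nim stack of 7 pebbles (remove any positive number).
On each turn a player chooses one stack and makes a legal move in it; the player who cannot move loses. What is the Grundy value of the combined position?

3

Stack A is a plain Nim stack of size 10, so its Grundy value is 10.
Stack B is a plain Nim stack of size 15, so its Grundy value is 15.
Build the Grundy sequence for stack C with g(k) = mex{g(k−s) : s ∈ {5, 7}, s ≤ k}:
k:     0  1  2  3  4  5  6  7  8
g(k):  0  0  0  0  0  1  1  1  1
So g(8) = 1.
Stack D is a plain Nim stack of size 7, so its Grundy value is 7.
By the Sprague-Grundy theorem, the Grundy value of a sum of independent games is the XOR of the component values.
Combined value = 10 ⊕ 15 ⊕ 1 ⊕ 7 = 3.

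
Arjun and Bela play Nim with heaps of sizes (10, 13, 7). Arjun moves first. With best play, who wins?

Compute the nim-sum pairwise:
10 ^ 13 = 7
7 ^ 7 = 0
The nim-sum is 0, so this is a P-position: the player to move is in a losing position under optimal play; Arjun is about to move from it and so loses — Bela wins.

Bela wins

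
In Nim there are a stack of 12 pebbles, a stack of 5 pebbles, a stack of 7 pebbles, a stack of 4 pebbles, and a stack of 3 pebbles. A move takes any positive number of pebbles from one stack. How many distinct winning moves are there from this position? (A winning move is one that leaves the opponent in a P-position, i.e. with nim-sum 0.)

Nim-sum: 12 XOR 5 XOR 7 XOR 4 XOR 3 = 9.
The overall nim-sum is X = 9. A stack of size p has a winning move iff p XOR X < p (reduce it to p XOR X).
  12: 12 XOR 9 = 5 < 12 — winning move (to 5).
  5: 5 XOR 9 = 12 ≥ 5 — no move.
  7: 7 XOR 9 = 14 ≥ 7 — no move.
  4: 4 XOR 9 = 13 ≥ 4 — no move.
  3: 3 XOR 9 = 10 ≥ 3 — no move.
That gives 1 winning move.

1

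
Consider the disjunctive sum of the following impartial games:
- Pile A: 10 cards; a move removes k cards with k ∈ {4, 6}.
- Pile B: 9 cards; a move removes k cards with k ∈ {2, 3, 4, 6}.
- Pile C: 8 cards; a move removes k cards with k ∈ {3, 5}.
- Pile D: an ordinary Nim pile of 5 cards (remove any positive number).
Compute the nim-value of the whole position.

Grundy values for pile A (subtraction set {4, 6}):
k:     0  1  2  3  4  5  6  7  8  9 10
g(k):  0  0  0  0  1  1  1  1  2  2  0
So g(10) = 0.
Build the Grundy sequence for pile B with g(k) = mex{g(k−s) : s ∈ {2, 3, 4, 6}, s ≤ k}:
g(0) = mex{} = 0
g(1) = mex{} = 0
g(2) = mex{0} = 1
g(3) = mex{0} = 1
g(4) = mex{0,1} = 2
g(5) = mex{0,1} = 2
g(6) = mex{0,1,2} = 3
g(7) = mex{0,1,2} = 3
g(8) = mex{1,2,3} = 0
g(9) = mex{1,2,3} = 0
So g(9) = 0.
Build the Grundy sequence for pile C with g(k) = mex{g(k−s) : s ∈ {3, 5}, s ≤ k}:
k:     0  1  2  3  4  5  6  7  8
g(k):  0  0  0  1  1  1  2  2  0
So g(8) = 0.
Pile D is a plain Nim pile of size 5, so its Grundy value is 5.
By the Sprague-Grundy theorem, the Grundy value of a sum of independent games is the XOR of the component values.
Combined value = 0 XOR 0 XOR 0 XOR 5 = 5.

5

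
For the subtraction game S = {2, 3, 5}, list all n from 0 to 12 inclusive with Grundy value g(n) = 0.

Grundy values for subtraction set {2, 3, 5}:
g(0) = mex{} = 0
g(1) = mex{} = 0
g(2) = mex{0} = 1
g(3) = mex{0} = 1
g(4) = mex{0,1} = 2
g(5) = mex{0,1} = 2
g(6) = mex{0,1,2} = 3
g(7) = mex{1,2} = 0
g(8) = mex{1,2,3} = 0
g(9) = mex{0,2,3} = 1
g(10) = mex{0,2} = 1
g(11) = mex{0,1,3} = 2
g(12) = mex{0,1} = 2
The P-positions (g = 0) in 0..12 are 0, 1, 7, 8.

0, 1, 7, 8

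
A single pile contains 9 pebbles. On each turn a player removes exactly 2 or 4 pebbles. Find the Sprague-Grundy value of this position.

1

Build the Grundy sequence with g(k) = mex{g(k−s) : s ∈ {2, 4}, s ≤ k}:
g(0) = mex{} = 0
g(1) = mex{} = 0
g(2) = mex{0} = 1
g(3) = mex{0} = 1
g(4) = mex{0,1} = 2
g(5) = mex{0,1} = 2
g(6) = mex{1,2} = 0
g(7) = mex{1,2} = 0
g(8) = mex{0,2} = 1
g(9) = mex{0,2} = 1
So g(9) = 1.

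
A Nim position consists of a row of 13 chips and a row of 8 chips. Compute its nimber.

Compute the nim-sum pairwise:
13 ⊕ 8 = 5

5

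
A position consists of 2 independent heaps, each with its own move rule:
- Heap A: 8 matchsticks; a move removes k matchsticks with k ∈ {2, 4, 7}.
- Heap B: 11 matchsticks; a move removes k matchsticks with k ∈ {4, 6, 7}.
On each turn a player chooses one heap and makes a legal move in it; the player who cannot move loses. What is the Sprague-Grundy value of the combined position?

Grundy values for heap A (subtraction set {2, 4, 7}):
k:     0  1  2  3  4  5  6  7  8
g(k):  0  0  1  1  2  2  0  3  1
So g(8) = 1.
Build the Grundy sequence for heap B with g(k) = mex{g(k−s) : s ∈ {4, 6, 7}, s ≤ k}:
g(0) = mex{} = 0
g(1) = mex{} = 0
g(2) = mex{} = 0
g(3) = mex{} = 0
g(4) = mex{0} = 1
g(5) = mex{0} = 1
g(6) = mex{0} = 1
g(7) = mex{0} = 1
g(8) = mex{0,1} = 2
g(9) = mex{0,1} = 2
g(10) = mex{0,1} = 2
g(11) = mex{1} = 0
So g(11) = 0.
The value of a disjunctive sum is the nim-sum of the parts.
Combined value = 1 ⊕ 0 = 1.

1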